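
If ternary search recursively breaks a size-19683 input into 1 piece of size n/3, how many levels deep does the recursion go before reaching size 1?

For divide and conquer with division factor 3:

Problem sizes at each level:
Level 0: 19683
Level 1: 6561
Level 2: 2187
Level 3: 729
Level 4: 243
Level 5: 81
Level 6: 27
Level 7: 9
Level 8: 3
Level 9: 1

The root is level 0 and the size-1 base case is level 9 (the tree spans levels 0 through 9, i.e. 10 levels counting the root), so the depth is the number of divisions: log_3(19683) = 9

The recursion tree depth is log_3(19683) = 9. At each level, the problem size is divided by 3, so it takes 9 divisions to reduce to a base case of size 1. The algorithm makes 1 recursive call at each level.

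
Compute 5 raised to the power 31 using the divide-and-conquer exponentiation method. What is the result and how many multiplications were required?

Computing 5^31 by squaring (build up from 5^1; each line after the first costs one multiplication):

5^1 = 5
5^2 = (5^1)^2 = 5^2 = 25
5^3 = 5 * 5^2 = 5 * 25 = 125
5^6 = (5^3)^2 = 125^2 = 15625
5^7 = 5 * 5^6 = 5 * 15625 = 78125
5^14 = (5^7)^2 = 78125^2 = 6103515625
5^15 = 5 * 5^14 = 5 * 6103515625 = 30517578125
5^30 = (5^15)^2 = 30517578125^2 = 931322574615478515625
5^31 = 5 * 5^30 = 5 * 931322574615478515625 = 4656612873077392578125

Result: 4656612873077392578125
Multiplications needed: 8 (8 lines after 5^1)

5^31 = 4656612873077392578125. Using exponentiation by squaring, this requires 8 multiplications. The key idea: if the exponent is even, square the half-power; if odd, multiply by the base once.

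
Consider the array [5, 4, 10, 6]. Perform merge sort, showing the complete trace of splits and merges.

Merge sort trace:

Split: [5, 4, 10, 6] -> [5, 4] and [10, 6]
  Split: [5, 4] -> [5] and [4]
  Merge: [5] + [4] -> [4, 5]
  Split: [10, 6] -> [10] and [6]
  Merge: [10] + [6] -> [6, 10]
Merge: [4, 5] + [6, 10] -> [4, 5, 6, 10]

Final sorted array: [4, 5, 6, 10]

The merge sort proceeds by recursively splitting the array and merging sorted halves.
After all merges, the sorted array is [4, 5, 6, 10].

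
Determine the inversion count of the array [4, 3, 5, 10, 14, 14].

Finding inversions in [4, 3, 5, 10, 14, 14]:

(0, 1): arr[0]=4 > arr[1]=3

Total inversions: 1

The array has 1 inversion(s): (0,1). Each pair (i,j) satisfies i < j and arr[i] > arr[j].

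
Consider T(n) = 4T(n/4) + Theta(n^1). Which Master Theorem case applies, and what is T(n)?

Master Theorem for T(n) = 4T(n/4) + O(n^1):

a = 4, b = 4, c = 1
log_b(a) = log_4(4) = 1.0000

Case 2: c = 1 = log_4(4) = 1.0000
T(n) = O(n^1 log n) = O(n log n)

For T(n) = 4T(n/4) + O(n^1): log_4(4) = 1.0000. This is Case 2 of the Master Theorem (c = log_b(a), equal work at all levels), giving O(n log n).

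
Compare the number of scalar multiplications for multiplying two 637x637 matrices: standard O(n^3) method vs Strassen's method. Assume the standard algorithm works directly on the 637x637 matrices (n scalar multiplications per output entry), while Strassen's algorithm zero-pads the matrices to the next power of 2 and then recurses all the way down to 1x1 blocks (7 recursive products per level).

Matrix multiplication for 637x637 matrices:

Strassen's algorithm requires power-of-2 dimensions. Pad 637x637 to 1024x1024 (next power of 2).

Standard algorithm: 637^3 = 258474853 multiplications
Strassen's algorithm: 7^(log2(1024)) = 7^10 = 282475249 multiplications
Difference: 258474853 - 282475249 = -24000396 (Strassen uses MORE here due to padding overhead — for small or just-over-power-of-2 n, padding can outweigh the per-level savings)

Standard: 258474853 multiplications (637^3). Strassen: 282475249 multiplications (7^10, after padding to 1024x1024). Strassen reduces 8 recursive multiplications to 7 at each level.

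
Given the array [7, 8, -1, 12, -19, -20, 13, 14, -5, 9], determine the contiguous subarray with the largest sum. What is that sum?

Using Kadane's algorithm on [7, 8, -1, 12, -19, -20, 13, 14, -5, 9]:

Scanning through the array:
Position 1 (value 8): max_ending_here = 15, max_so_far = 15
Position 2 (value -1): max_ending_here = 14, max_so_far = 15
Position 3 (value 12): max_ending_here = 26, max_so_far = 26
Position 4 (value -19): max_ending_here = 7, max_so_far = 26
Position 5 (value -20): max_ending_here = -13, max_so_far = 26
Position 6 (value 13): max_ending_here = 13, max_so_far = 26
Position 7 (value 14): max_ending_here = 27, max_so_far = 27
Position 8 (value -5): max_ending_here = 22, max_so_far = 27
Position 9 (value 9): max_ending_here = 31, max_so_far = 31

Maximum subarray: [13, 14, -5, 9]
Maximum sum: 31

The maximum subarray is [13, 14, -5, 9] with sum 31. This subarray runs from index 6 to index 9.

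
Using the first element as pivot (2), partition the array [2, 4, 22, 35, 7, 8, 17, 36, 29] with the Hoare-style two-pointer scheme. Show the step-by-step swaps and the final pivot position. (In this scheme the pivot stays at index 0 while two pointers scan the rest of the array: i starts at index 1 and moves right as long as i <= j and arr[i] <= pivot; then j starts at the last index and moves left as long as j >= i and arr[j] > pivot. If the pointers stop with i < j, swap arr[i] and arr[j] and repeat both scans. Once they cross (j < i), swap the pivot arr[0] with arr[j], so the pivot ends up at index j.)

Hoare-style two-pointer partition with pivot = 2:

Initial array: [2, 4, 22, 35, 7, 8, 17, 36, 29]

Pointers start at i = 1, j = 8.
i ends at 1, j ends at 0: the pointers have crossed (j < i), so scanning stops.

j = 0, so swapping arr[0] with arr[j] leaves the pivot at position 0: [2, 4, 22, 35, 7, 8, 17, 36, 29]
Pivot position: 0

After partitioning with pivot 2, the array becomes [2, 4, 22, 35, 7, 8, 17, 36, 29]. The pivot is placed at index 0. All elements to the left of the pivot are <= 2, and all elements to the right are > 2.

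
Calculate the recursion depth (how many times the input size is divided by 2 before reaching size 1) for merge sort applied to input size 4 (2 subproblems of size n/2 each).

For divide and conquer with division factor 2:

Problem sizes at each level:
Level 0: 4
Level 1: 2
Level 2: 1

The root is level 0 and the size-1 base case is level 2 (the tree spans levels 0 through 2, i.e. 3 levels counting the root), so the depth is the number of divisions: log_2(4) = 2

The recursion tree depth is log_2(4) = 2. At each level, the problem size is divided by 2, so it takes 2 divisions to reduce to a base case of size 1. The algorithm makes 2 recursive calls at each level.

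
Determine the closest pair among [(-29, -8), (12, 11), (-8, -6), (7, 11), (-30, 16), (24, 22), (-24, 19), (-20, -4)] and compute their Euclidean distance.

Computing all pairwise distances among 8 points:

d((-29, -8), (12, 11)) = 45.1885
d((-29, -8), (-8, -6)) = 21.095
d((-29, -8), (7, 11)) = 40.7063
d((-29, -8), (-30, 16)) = 24.0208
d((-29, -8), (24, 22)) = 60.9016
d((-29, -8), (-24, 19)) = 27.4591
d((-29, -8), (-20, -4)) = 9.8489
d((12, 11), (-8, -6)) = 26.2488
d((12, 11), (7, 11)) = 5.0 <-- minimum
d((12, 11), (-30, 16)) = 42.2966
d((12, 11), (24, 22)) = 16.2788
d((12, 11), (-24, 19)) = 36.8782
d((12, 11), (-20, -4)) = 35.3412
d((-8, -6), (7, 11)) = 22.6716
d((-8, -6), (-30, 16)) = 31.1127
d((-8, -6), (24, 22)) = 42.5206
d((-8, -6), (-24, 19)) = 29.6816
d((-8, -6), (-20, -4)) = 12.1655
d((7, 11), (-30, 16)) = 37.3363
d((7, 11), (24, 22)) = 20.2485
d((7, 11), (-24, 19)) = 32.0156
d((7, 11), (-20, -4)) = 30.8869
d((-30, 16), (24, 22)) = 54.3323
d((-30, 16), (-24, 19)) = 6.7082
d((-30, 16), (-20, -4)) = 22.3607
d((24, 22), (-24, 19)) = 48.0937
d((24, 22), (-20, -4)) = 51.1077
d((-24, 19), (-20, -4)) = 23.3452

Closest pair: (12, 11) and (7, 11) with distance 5.0

The closest pair is (12, 11) and (7, 11) with Euclidean distance 5.0. For 8 points, brute-force pairwise comparison is shown above. For large n, the divide-and-conquer algorithm (sort by x, recurse on halves, check the dividing strip) achieves O(n log n).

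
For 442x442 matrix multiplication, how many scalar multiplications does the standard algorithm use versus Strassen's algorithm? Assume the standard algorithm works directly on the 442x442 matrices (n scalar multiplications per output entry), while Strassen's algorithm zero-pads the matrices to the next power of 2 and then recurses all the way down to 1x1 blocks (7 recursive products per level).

Matrix multiplication for 442x442 matrices:

Strassen's algorithm requires power-of-2 dimensions. Pad 442x442 to 512x512 (next power of 2).

Standard algorithm: 442^3 = 86350888 multiplications
Strassen's algorithm: 7^(log2(512)) = 7^9 = 40353607 multiplications
Savings: 86350888 - 40353607 = 45997281 multiplications

Standard: 86350888 multiplications (442^3). Strassen: 40353607 multiplications (7^9, after padding to 512x512). Strassen reduces 8 recursive multiplications to 7 at each level.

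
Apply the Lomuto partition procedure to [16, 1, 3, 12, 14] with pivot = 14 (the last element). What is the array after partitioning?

Lomuto partition with pivot = 14:

Initial array: [16, 1, 3, 12, 14]

arr[0]=16 > 14: no swap
arr[1]=1 <= 14: swap with position 0, array becomes [1, 16, 3, 12, 14]
arr[2]=3 <= 14: swap with position 1, array becomes [1, 3, 16, 12, 14]
arr[3]=12 <= 14: swap with position 2, array becomes [1, 3, 12, 16, 14]

Place pivot at position 3: [1, 3, 12, 14, 16]
Pivot position: 3

After partitioning with pivot 14, the array becomes [1, 3, 12, 14, 16]. The pivot is placed at index 3. All elements to the left of the pivot are <= 14, and all elements to the right are > 14.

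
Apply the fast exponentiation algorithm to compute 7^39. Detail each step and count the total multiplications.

Computing 7^39 by squaring (build up from 7^1; each line after the first costs one multiplication):

7^1 = 7
7^2 = (7^1)^2 = 7^2 = 49
7^4 = (7^2)^2 = 49^2 = 2401
7^8 = (7^4)^2 = 2401^2 = 5764801
7^9 = 7 * 7^8 = 7 * 5764801 = 40353607
7^18 = (7^9)^2 = 40353607^2 = 1628413597910449
7^19 = 7 * 7^18 = 7 * 1628413597910449 = 11398895185373143
7^38 = (7^19)^2 = 11398895185373143^2 = 129934811447123020117172145698449
7^39 = 7 * 7^38 = 7 * 129934811447123020117172145698449 = 909543680129861140820205019889143

Result: 909543680129861140820205019889143
Multiplications needed: 8 (8 lines after 7^1)

7^39 = 909543680129861140820205019889143. Using exponentiation by squaring, this requires 8 multiplications. The key idea: if the exponent is even, square the half-power; if odd, multiply by the base once.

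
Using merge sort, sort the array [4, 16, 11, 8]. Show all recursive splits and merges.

Merge sort trace:

Split: [4, 16, 11, 8] -> [4, 16] and [11, 8]
  Split: [4, 16] -> [4] and [16]
  Merge: [4] + [16] -> [4, 16]
  Split: [11, 8] -> [11] and [8]
  Merge: [11] + [8] -> [8, 11]
Merge: [4, 16] + [8, 11] -> [4, 8, 11, 16]

Final sorted array: [4, 8, 11, 16]

The merge sort proceeds by recursively splitting the array and merging sorted halves.
After all merges, the sorted array is [4, 8, 11, 16].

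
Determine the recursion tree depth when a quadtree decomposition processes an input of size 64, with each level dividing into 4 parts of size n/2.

For divide and conquer with division factor 2:

Problem sizes at each level:
Level 0: 64
Level 1: 32
Level 2: 16
Level 3: 8
Level 4: 4
Level 5: 2
Level 6: 1

The root is level 0 and the size-1 base case is level 6 (the tree spans levels 0 through 6, i.e. 7 levels counting the root), so the depth is the number of divisions: log_2(64) = 6

The recursion tree depth is log_2(64) = 6. At each level, the problem size is divided by 2, so it takes 6 divisions to reduce to a base case of size 1. The algorithm makes 4 recursive calls at each level.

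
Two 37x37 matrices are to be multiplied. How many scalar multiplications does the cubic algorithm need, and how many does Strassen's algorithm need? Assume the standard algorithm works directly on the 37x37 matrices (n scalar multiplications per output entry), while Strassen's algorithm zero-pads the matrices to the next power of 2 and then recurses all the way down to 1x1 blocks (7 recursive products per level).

Matrix multiplication for 37x37 matrices:

Strassen's algorithm requires power-of-2 dimensions. Pad 37x37 to 64x64 (next power of 2).

Standard algorithm: 37^3 = 50653 multiplications
Strassen's algorithm: 7^(log2(64)) = 7^6 = 117649 multiplications
Difference: 50653 - 117649 = -66996 (Strassen uses MORE here due to padding overhead — for small or just-over-power-of-2 n, padding can outweigh the per-level savings)

Standard: 50653 multiplications (37^3). Strassen: 117649 multiplications (7^6, after padding to 64x64). Strassen reduces 8 recursive multiplications to 7 at each level.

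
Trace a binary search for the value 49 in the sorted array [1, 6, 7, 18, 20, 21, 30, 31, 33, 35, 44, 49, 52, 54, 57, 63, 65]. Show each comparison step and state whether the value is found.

Binary search for 49 in [1, 6, 7, 18, 20, 21, 30, 31, 33, 35, 44, 49, 52, 54, 57, 63, 65]:

lo=0, hi=16, mid=8, arr[mid]=33 -> 33 < 49, search right half
lo=9, hi=16, mid=12, arr[mid]=52 -> 52 > 49, search left half
lo=9, hi=11, mid=10, arr[mid]=44 -> 44 < 49, search right half
lo=11, hi=11, mid=11, arr[mid]=49 -> Found target at index 11!

Binary search finds 49 at index 11 after 4 comparisons. The search repeatedly halves the search space by comparing with the middle element.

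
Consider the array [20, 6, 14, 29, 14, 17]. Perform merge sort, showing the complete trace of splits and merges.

Merge sort trace:

Split: [20, 6, 14, 29, 14, 17] -> [20, 6, 14] and [29, 14, 17]
  Split: [20, 6, 14] -> [20] and [6, 14]
    Split: [6, 14] -> [6] and [14]
    Merge: [6] + [14] -> [6, 14]
  Merge: [20] + [6, 14] -> [6, 14, 20]
  Split: [29, 14, 17] -> [29] and [14, 17]
    Split: [14, 17] -> [14] and [17]
    Merge: [14] + [17] -> [14, 17]
  Merge: [29] + [14, 17] -> [14, 17, 29]
Merge: [6, 14, 20] + [14, 17, 29] -> [6, 14, 14, 17, 20, 29]

Final sorted array: [6, 14, 14, 17, 20, 29]

The merge sort proceeds by recursively splitting the array and merging sorted halves.
After all merges, the sorted array is [6, 14, 14, 17, 20, 29].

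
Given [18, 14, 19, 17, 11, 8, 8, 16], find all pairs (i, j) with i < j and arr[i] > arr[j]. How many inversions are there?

Finding inversions in [18, 14, 19, 17, 11, 8, 8, 16]:

(0, 1): arr[0]=18 > arr[1]=14
(0, 3): arr[0]=18 > arr[3]=17
(0, 4): arr[0]=18 > arr[4]=11
(0, 5): arr[0]=18 > arr[5]=8
(0, 6): arr[0]=18 > arr[6]=8
(0, 7): arr[0]=18 > arr[7]=16
(1, 4): arr[1]=14 > arr[4]=11
(1, 5): arr[1]=14 > arr[5]=8
(1, 6): arr[1]=14 > arr[6]=8
(2, 3): arr[2]=19 > arr[3]=17
(2, 4): arr[2]=19 > arr[4]=11
(2, 5): arr[2]=19 > arr[5]=8
(2, 6): arr[2]=19 > arr[6]=8
(2, 7): arr[2]=19 > arr[7]=16
(3, 4): arr[3]=17 > arr[4]=11
(3, 5): arr[3]=17 > arr[5]=8
(3, 6): arr[3]=17 > arr[6]=8
(3, 7): arr[3]=17 > arr[7]=16
(4, 5): arr[4]=11 > arr[5]=8
(4, 6): arr[4]=11 > arr[6]=8

Total inversions: 20

The array has 20 inversion(s): (0,1), (0,3), (0,4), (0,5), (0,6), (0,7), (1,4), (1,5), (1,6), (2,3), (2,4), (2,5), (2,6), (2,7), (3,4), (3,5), (3,6), (3,7), (4,5), (4,6). Each pair (i,j) satisfies i < j and arr[i] > arr[j].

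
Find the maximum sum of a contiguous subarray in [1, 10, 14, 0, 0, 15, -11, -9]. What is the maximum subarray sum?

Using Kadane's algorithm on [1, 10, 14, 0, 0, 15, -11, -9]:

Scanning through the array:
Position 1 (value 10): max_ending_here = 11, max_so_far = 11
Position 2 (value 14): max_ending_here = 25, max_so_far = 25
Position 3 (value 0): max_ending_here = 25, max_so_far = 25
Position 4 (value 0): max_ending_here = 25, max_so_far = 25
Position 5 (value 15): max_ending_here = 40, max_so_far = 40
Position 6 (value -11): max_ending_here = 29, max_so_far = 40
Position 7 (value -9): max_ending_here = 20, max_so_far = 40

Maximum subarray: [1, 10, 14, 0, 0, 15]
Maximum sum: 40

The maximum subarray is [1, 10, 14, 0, 0, 15] with sum 40. This subarray runs from index 0 to index 5.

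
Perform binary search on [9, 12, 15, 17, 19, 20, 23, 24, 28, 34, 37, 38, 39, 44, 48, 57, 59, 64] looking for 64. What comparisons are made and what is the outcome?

Binary search for 64 in [9, 12, 15, 17, 19, 20, 23, 24, 28, 34, 37, 38, 39, 44, 48, 57, 59, 64]:

lo=0, hi=17, mid=8, arr[mid]=28 -> 28 < 64, search right half
lo=9, hi=17, mid=13, arr[mid]=44 -> 44 < 64, search right half
lo=14, hi=17, mid=15, arr[mid]=57 -> 57 < 64, search right half
lo=16, hi=17, mid=16, arr[mid]=59 -> 59 < 64, search right half
lo=17, hi=17, mid=17, arr[mid]=64 -> Found target at index 17!

Binary search finds 64 at index 17 after 5 comparisons. The search repeatedly halves the search space by comparing with the middle element.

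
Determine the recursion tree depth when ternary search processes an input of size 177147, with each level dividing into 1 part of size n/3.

For divide and conquer with division factor 3:

Problem sizes at each level:
Level 0: 177147
Level 1: 59049
Level 2: 19683
Level 3: 6561
Level 4: 2187
Level 5: 729
Level 6: 243
Level 7: 81
Level 8: 27
Level 9: 9
Level 10: 3
Level 11: 1

The root is level 0 and the size-1 base case is level 11 (the tree spans levels 0 through 11, i.e. 12 levels counting the root), so the depth is the number of divisions: log_3(177147) = 11

The recursion tree depth is log_3(177147) = 11. At each level, the problem size is divided by 3, so it takes 11 divisions to reduce to a base case of size 1. The algorithm makes 1 recursive call at each level.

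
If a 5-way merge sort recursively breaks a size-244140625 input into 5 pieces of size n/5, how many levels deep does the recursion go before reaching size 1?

For divide and conquer with division factor 5:

Problem sizes at each level:
Level 0: 244140625
Level 1: 48828125
Level 2: 9765625
Level 3: 1953125
Level 4: 390625
Level 5: 78125
Level 6: 15625
Level 7: 3125
Level 8: 625
Level 9: 125
Level 10: 25
Level 11: 5
Level 12: 1

The root is level 0 and the size-1 base case is level 12 (the tree spans levels 0 through 12, i.e. 13 levels counting the root), so the depth is the number of divisions: log_5(244140625) = 12

The recursion tree depth is log_5(244140625) = 12. At each level, the problem size is divided by 5, so it takes 12 divisions to reduce to a base case of size 1. The algorithm makes 5 recursive calls at each level.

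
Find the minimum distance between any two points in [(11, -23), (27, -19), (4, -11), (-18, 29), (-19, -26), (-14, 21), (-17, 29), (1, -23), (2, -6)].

Computing all pairwise distances among 9 points:

d((11, -23), (27, -19)) = 16.4924
d((11, -23), (4, -11)) = 13.8924
d((11, -23), (-18, 29)) = 59.5399
d((11, -23), (-19, -26)) = 30.1496
d((11, -23), (-14, 21)) = 50.6063
d((11, -23), (-17, 29)) = 59.0593
d((11, -23), (1, -23)) = 10.0
d((11, -23), (2, -6)) = 19.2354
d((27, -19), (4, -11)) = 24.3516
d((27, -19), (-18, 29)) = 65.7951
d((27, -19), (-19, -26)) = 46.5296
d((27, -19), (-14, 21)) = 57.28
d((27, -19), (-17, 29)) = 65.1153
d((27, -19), (1, -23)) = 26.3059
d((27, -19), (2, -6)) = 28.178
d((4, -11), (-18, 29)) = 45.6508
d((4, -11), (-19, -26)) = 27.4591
d((4, -11), (-14, 21)) = 36.7151
d((4, -11), (-17, 29)) = 45.1774
d((4, -11), (1, -23)) = 12.3693
d((4, -11), (2, -6)) = 5.3852
d((-18, 29), (-19, -26)) = 55.0091
d((-18, 29), (-14, 21)) = 8.9443
d((-18, 29), (-17, 29)) = 1.0 <-- minimum
d((-18, 29), (1, -23)) = 55.3624
d((-18, 29), (2, -6)) = 40.3113
d((-19, -26), (-14, 21)) = 47.2652
d((-19, -26), (-17, 29)) = 55.0364
d((-19, -26), (1, -23)) = 20.2237
d((-19, -26), (2, -6)) = 29.0
d((-14, 21), (-17, 29)) = 8.544
d((-14, 21), (1, -23)) = 46.4866
d((-14, 21), (2, -6)) = 31.3847
d((-17, 29), (1, -23)) = 55.0273
d((-17, 29), (2, -6)) = 39.8246
d((1, -23), (2, -6)) = 17.0294

Closest pair: (-18, 29) and (-17, 29) with distance 1.0

The closest pair is (-18, 29) and (-17, 29) with Euclidean distance 1.0. For 9 points, brute-force pairwise comparison is shown above. For large n, the divide-and-conquer algorithm (sort by x, recurse on halves, check the dividing strip) achieves O(n log n).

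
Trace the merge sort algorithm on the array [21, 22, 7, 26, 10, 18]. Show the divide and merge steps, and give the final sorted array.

Merge sort trace:

Split: [21, 22, 7, 26, 10, 18] -> [21, 22, 7] and [26, 10, 18]
  Split: [21, 22, 7] -> [21] and [22, 7]
    Split: [22, 7] -> [22] and [7]
    Merge: [22] + [7] -> [7, 22]
  Merge: [21] + [7, 22] -> [7, 21, 22]
  Split: [26, 10, 18] -> [26] and [10, 18]
    Split: [10, 18] -> [10] and [18]
    Merge: [10] + [18] -> [10, 18]
  Merge: [26] + [10, 18] -> [10, 18, 26]
Merge: [7, 21, 22] + [10, 18, 26] -> [7, 10, 18, 21, 22, 26]

Final sorted array: [7, 10, 18, 21, 22, 26]

The merge sort proceeds by recursively splitting the array and merging sorted halves.
After all merges, the sorted array is [7, 10, 18, 21, 22, 26].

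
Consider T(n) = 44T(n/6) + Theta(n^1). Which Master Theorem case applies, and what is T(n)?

Master Theorem for T(n) = 44T(n/6) + O(n^1):

a = 44, b = 6, c = 1
log_b(a) = log_6(44) = 2.1120

Case 1: c = 1 < log_6(44) = 2.1120
T(n) = O(n^(log_6 44))

For T(n) = 44T(n/6) + O(n^1): log_6(44) = 2.1120. This is Case 1 of the Master Theorem (c < log_b(a), work dominated by leaves), giving O(n^(log_6 44)).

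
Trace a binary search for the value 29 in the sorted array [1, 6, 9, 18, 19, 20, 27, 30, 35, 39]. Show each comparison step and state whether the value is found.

Binary search for 29 in [1, 6, 9, 18, 19, 20, 27, 30, 35, 39]:

lo=0, hi=9, mid=4, arr[mid]=19 -> 19 < 29, search right half
lo=5, hi=9, mid=7, arr[mid]=30 -> 30 > 29, search left half
lo=5, hi=6, mid=5, arr[mid]=20 -> 20 < 29, search right half
lo=6, hi=6, mid=6, arr[mid]=27 -> 27 < 29, search right half
lo=7 > hi=6, target 29 not found

Binary search determines that 29 is not in the array after 4 comparisons. The search space was exhausted without finding the target.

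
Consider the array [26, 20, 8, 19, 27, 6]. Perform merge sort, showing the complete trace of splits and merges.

Merge sort trace:

Split: [26, 20, 8, 19, 27, 6] -> [26, 20, 8] and [19, 27, 6]
  Split: [26, 20, 8] -> [26] and [20, 8]
    Split: [20, 8] -> [20] and [8]
    Merge: [20] + [8] -> [8, 20]
  Merge: [26] + [8, 20] -> [8, 20, 26]
  Split: [19, 27, 6] -> [19] and [27, 6]
    Split: [27, 6] -> [27] and [6]
    Merge: [27] + [6] -> [6, 27]
  Merge: [19] + [6, 27] -> [6, 19, 27]
Merge: [8, 20, 26] + [6, 19, 27] -> [6, 8, 19, 20, 26, 27]

Final sorted array: [6, 8, 19, 20, 26, 27]

The merge sort proceeds by recursively splitting the array and merging sorted halves.
After all merges, the sorted array is [6, 8, 19, 20, 26, 27].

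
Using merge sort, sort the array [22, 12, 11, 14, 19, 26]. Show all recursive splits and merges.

Merge sort trace:

Split: [22, 12, 11, 14, 19, 26] -> [22, 12, 11] and [14, 19, 26]
  Split: [22, 12, 11] -> [22] and [12, 11]
    Split: [12, 11] -> [12] and [11]
    Merge: [12] + [11] -> [11, 12]
  Merge: [22] + [11, 12] -> [11, 12, 22]
  Split: [14, 19, 26] -> [14] and [19, 26]
    Split: [19, 26] -> [19] and [26]
    Merge: [19] + [26] -> [19, 26]
  Merge: [14] + [19, 26] -> [14, 19, 26]
Merge: [11, 12, 22] + [14, 19, 26] -> [11, 12, 14, 19, 22, 26]

Final sorted array: [11, 12, 14, 19, 22, 26]

The merge sort proceeds by recursively splitting the array and merging sorted halves.
After all merges, the sorted array is [11, 12, 14, 19, 22, 26].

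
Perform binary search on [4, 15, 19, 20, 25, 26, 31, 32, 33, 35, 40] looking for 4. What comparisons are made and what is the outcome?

Binary search for 4 in [4, 15, 19, 20, 25, 26, 31, 32, 33, 35, 40]:

lo=0, hi=10, mid=5, arr[mid]=26 -> 26 > 4, search left half
lo=0, hi=4, mid=2, arr[mid]=19 -> 19 > 4, search left half
lo=0, hi=1, mid=0, arr[mid]=4 -> Found target at index 0!

Binary search finds 4 at index 0 after 3 comparisons. The search repeatedly halves the search space by comparing with the middle element.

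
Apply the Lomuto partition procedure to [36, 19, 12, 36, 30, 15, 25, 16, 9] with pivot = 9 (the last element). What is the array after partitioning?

Lomuto partition with pivot = 9:

Initial array: [36, 19, 12, 36, 30, 15, 25, 16, 9]

arr[0]=36 > 9: no swap
arr[1]=19 > 9: no swap
arr[2]=12 > 9: no swap
arr[3]=36 > 9: no swap
arr[4]=30 > 9: no swap
arr[5]=15 > 9: no swap
arr[6]=25 > 9: no swap
arr[7]=16 > 9: no swap

Place pivot at position 0: [9, 19, 12, 36, 30, 15, 25, 16, 36]
Pivot position: 0

After partitioning with pivot 9, the array becomes [9, 19, 12, 36, 30, 15, 25, 16, 36]. The pivot is placed at index 0. All elements to the left of the pivot are <= 9, and all elements to the right are > 9.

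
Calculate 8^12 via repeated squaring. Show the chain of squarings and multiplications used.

Computing 8^12 by squaring (build up from 8^1; each line after the first costs one multiplication):

8^1 = 8
8^2 = (8^1)^2 = 8^2 = 64
8^3 = 8 * 8^2 = 8 * 64 = 512
8^6 = (8^3)^2 = 512^2 = 262144
8^12 = (8^6)^2 = 262144^2 = 68719476736

Result: 68719476736
Multiplications needed: 4 (4 lines after 8^1)

8^12 = 68719476736. Using exponentiation by squaring, this requires 4 multiplications. The key idea: if the exponent is even, square the half-power; if odd, multiply by the base once.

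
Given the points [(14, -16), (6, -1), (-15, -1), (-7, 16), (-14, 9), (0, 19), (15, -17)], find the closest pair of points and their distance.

Computing all pairwise distances among 7 points:

d((14, -16), (6, -1)) = 17.0
d((14, -16), (-15, -1)) = 32.6497
d((14, -16), (-7, 16)) = 38.2753
d((14, -16), (-14, 9)) = 37.5366
d((14, -16), (0, 19)) = 37.6962
d((14, -16), (15, -17)) = 1.4142 <-- minimum
d((6, -1), (-15, -1)) = 21.0
d((6, -1), (-7, 16)) = 21.4009
d((6, -1), (-14, 9)) = 22.3607
d((6, -1), (0, 19)) = 20.8806
d((6, -1), (15, -17)) = 18.3576
d((-15, -1), (-7, 16)) = 18.7883
d((-15, -1), (-14, 9)) = 10.0499
d((-15, -1), (0, 19)) = 25.0
d((-15, -1), (15, -17)) = 34.0
d((-7, 16), (-14, 9)) = 9.8995
d((-7, 16), (0, 19)) = 7.6158
d((-7, 16), (15, -17)) = 39.6611
d((-14, 9), (0, 19)) = 17.2047
d((-14, 9), (15, -17)) = 38.9487
d((0, 19), (15, -17)) = 39.0

Closest pair: (14, -16) and (15, -17) with distance 1.4142

The closest pair is (14, -16) and (15, -17) with Euclidean distance 1.4142. For 7 points, brute-force pairwise comparison is shown above. For large n, the divide-and-conquer algorithm (sort by x, recurse on halves, check the dividing strip) achieves O(n log n).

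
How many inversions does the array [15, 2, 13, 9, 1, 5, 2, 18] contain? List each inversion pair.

Finding inversions in [15, 2, 13, 9, 1, 5, 2, 18]:

(0, 1): arr[0]=15 > arr[1]=2
(0, 2): arr[0]=15 > arr[2]=13
(0, 3): arr[0]=15 > arr[3]=9
(0, 4): arr[0]=15 > arr[4]=1
(0, 5): arr[0]=15 > arr[5]=5
(0, 6): arr[0]=15 > arr[6]=2
(1, 4): arr[1]=2 > arr[4]=1
(2, 3): arr[2]=13 > arr[3]=9
(2, 4): arr[2]=13 > arr[4]=1
(2, 5): arr[2]=13 > arr[5]=5
(2, 6): arr[2]=13 > arr[6]=2
(3, 4): arr[3]=9 > arr[4]=1
(3, 5): arr[3]=9 > arr[5]=5
(3, 6): arr[3]=9 > arr[6]=2
(5, 6): arr[5]=5 > arr[6]=2

Total inversions: 15

The array has 15 inversion(s): (0,1), (0,2), (0,3), (0,4), (0,5), (0,6), (1,4), (2,3), (2,4), (2,5), (2,6), (3,4), (3,5), (3,6), (5,6). Each pair (i,j) satisfies i < j and arr[i] > arr[j].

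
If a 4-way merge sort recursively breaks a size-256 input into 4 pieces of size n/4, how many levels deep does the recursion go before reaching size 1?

For divide and conquer with division factor 4:

Problem sizes at each level:
Level 0: 256
Level 1: 64
Level 2: 16
Level 3: 4
Level 4: 1

The root is level 0 and the size-1 base case is level 4 (the tree spans levels 0 through 4, i.e. 5 levels counting the root), so the depth is the number of divisions: log_4(256) = 4

The recursion tree depth is log_4(256) = 4. At each level, the problem size is divided by 4, so it takes 4 divisions to reduce to a base case of size 1. The algorithm makes 4 recursive calls at each level.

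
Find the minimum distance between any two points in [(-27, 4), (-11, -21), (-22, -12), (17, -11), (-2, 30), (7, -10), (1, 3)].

Computing all pairwise distances among 7 points:

d((-27, 4), (-11, -21)) = 29.6816
d((-27, 4), (-22, -12)) = 16.7631
d((-27, 4), (17, -11)) = 46.4866
d((-27, 4), (-2, 30)) = 36.0694
d((-27, 4), (7, -10)) = 36.7696
d((-27, 4), (1, 3)) = 28.0179
d((-11, -21), (-22, -12)) = 14.2127
d((-11, -21), (17, -11)) = 29.7321
d((-11, -21), (-2, 30)) = 51.788
d((-11, -21), (7, -10)) = 21.095
d((-11, -21), (1, 3)) = 26.8328
d((-22, -12), (17, -11)) = 39.0128
d((-22, -12), (-2, 30)) = 46.5188
d((-22, -12), (7, -10)) = 29.0689
d((-22, -12), (1, 3)) = 27.4591
d((17, -11), (-2, 30)) = 45.1885
d((17, -11), (7, -10)) = 10.0499 <-- minimum
d((17, -11), (1, 3)) = 21.2603
d((-2, 30), (7, -10)) = 41.0
d((-2, 30), (1, 3)) = 27.1662
d((7, -10), (1, 3)) = 14.3178

Closest pair: (17, -11) and (7, -10) with distance 10.0499

The closest pair is (17, -11) and (7, -10) with Euclidean distance 10.0499. For 7 points, brute-force pairwise comparison is shown above. For large n, the divide-and-conquer algorithm (sort by x, recurse on halves, check the dividing strip) achieves O(n log n).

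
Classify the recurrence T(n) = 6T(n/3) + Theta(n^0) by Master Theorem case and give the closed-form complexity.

Master Theorem for T(n) = 6T(n/3) + O(n^0):

a = 6, b = 3, c = 0
log_b(a) = log_3(6) = 1.6309

Case 1: c = 0 < log_3(6) = 1.6309
T(n) = O(n^(log_3 6))

For T(n) = 6T(n/3) + O(n^0): log_3(6) = 1.6309. This is Case 1 of the Master Theorem (c < log_b(a), work dominated by leaves), giving O(n^(log_3 6)).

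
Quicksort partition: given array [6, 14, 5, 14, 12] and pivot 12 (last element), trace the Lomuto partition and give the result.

Lomuto partition with pivot = 12:

Initial array: [6, 14, 5, 14, 12]

arr[0]=6 <= 12: swap with position 0, array becomes [6, 14, 5, 14, 12]
arr[1]=14 > 12: no swap
arr[2]=5 <= 12: swap with position 1, array becomes [6, 5, 14, 14, 12]
arr[3]=14 > 12: no swap

Place pivot at position 2: [6, 5, 12, 14, 14]
Pivot position: 2

After partitioning with pivot 12, the array becomes [6, 5, 12, 14, 14]. The pivot is placed at index 2. All elements to the left of the pivot are <= 12, and all elements to the right are > 12.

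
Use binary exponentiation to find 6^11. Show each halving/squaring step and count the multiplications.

Computing 6^11 by squaring (build up from 6^1; each line after the first costs one multiplication):

6^1 = 6
6^2 = (6^1)^2 = 6^2 = 36
6^4 = (6^2)^2 = 36^2 = 1296
6^5 = 6 * 6^4 = 6 * 1296 = 7776
6^10 = (6^5)^2 = 7776^2 = 60466176
6^11 = 6 * 6^10 = 6 * 60466176 = 362797056

Result: 362797056
Multiplications needed: 5 (5 lines after 6^1)

6^11 = 362797056. Using exponentiation by squaring, this requires 5 multiplications. The key idea: if the exponent is even, square the half-power; if odd, multiply by the base once.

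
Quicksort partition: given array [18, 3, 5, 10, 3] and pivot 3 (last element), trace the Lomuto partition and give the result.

Lomuto partition with pivot = 3:

Initial array: [18, 3, 5, 10, 3]

arr[0]=18 > 3: no swap
arr[1]=3 <= 3: swap with position 0, array becomes [3, 18, 5, 10, 3]
arr[2]=5 > 3: no swap
arr[3]=10 > 3: no swap

Place pivot at position 1: [3, 3, 5, 10, 18]
Pivot position: 1

After partitioning with pivot 3, the array becomes [3, 3, 5, 10, 18]. The pivot is placed at index 1. All elements to the left of the pivot are <= 3, and all elements to the right are > 3.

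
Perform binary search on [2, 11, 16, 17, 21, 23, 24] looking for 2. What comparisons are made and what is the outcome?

Binary search for 2 in [2, 11, 16, 17, 21, 23, 24]:

lo=0, hi=6, mid=3, arr[mid]=17 -> 17 > 2, search left half
lo=0, hi=2, mid=1, arr[mid]=11 -> 11 > 2, search left half
lo=0, hi=0, mid=0, arr[mid]=2 -> Found target at index 0!

Binary search finds 2 at index 0 after 3 comparisons. The search repeatedly halves the search space by comparing with the middle element.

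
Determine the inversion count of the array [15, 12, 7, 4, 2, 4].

Finding inversions in [15, 12, 7, 4, 2, 4]:

(0, 1): arr[0]=15 > arr[1]=12
(0, 2): arr[0]=15 > arr[2]=7
(0, 3): arr[0]=15 > arr[3]=4
(0, 4): arr[0]=15 > arr[4]=2
(0, 5): arr[0]=15 > arr[5]=4
(1, 2): arr[1]=12 > arr[2]=7
(1, 3): arr[1]=12 > arr[3]=4
(1, 4): arr[1]=12 > arr[4]=2
(1, 5): arr[1]=12 > arr[5]=4
(2, 3): arr[2]=7 > arr[3]=4
(2, 4): arr[2]=7 > arr[4]=2
(2, 5): arr[2]=7 > arr[5]=4
(3, 4): arr[3]=4 > arr[4]=2

Total inversions: 13

The array has 13 inversion(s): (0,1), (0,2), (0,3), (0,4), (0,5), (1,2), (1,3), (1,4), (1,5), (2,3), (2,4), (2,5), (3,4). Each pair (i,j) satisfies i < j and arr[i] > arr[j].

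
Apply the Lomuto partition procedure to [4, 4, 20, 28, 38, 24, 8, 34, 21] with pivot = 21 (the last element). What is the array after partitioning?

Lomuto partition with pivot = 21:

Initial array: [4, 4, 20, 28, 38, 24, 8, 34, 21]

arr[0]=4 <= 21: swap with position 0, array becomes [4, 4, 20, 28, 38, 24, 8, 34, 21]
arr[1]=4 <= 21: swap with position 1, array becomes [4, 4, 20, 28, 38, 24, 8, 34, 21]
arr[2]=20 <= 21: swap with position 2, array becomes [4, 4, 20, 28, 38, 24, 8, 34, 21]
arr[3]=28 > 21: no swap
arr[4]=38 > 21: no swap
arr[5]=24 > 21: no swap
arr[6]=8 <= 21: swap with position 3, array becomes [4, 4, 20, 8, 38, 24, 28, 34, 21]
arr[7]=34 > 21: no swap

Place pivot at position 4: [4, 4, 20, 8, 21, 24, 28, 34, 38]
Pivot position: 4

After partitioning with pivot 21, the array becomes [4, 4, 20, 8, 21, 24, 28, 34, 38]. The pivot is placed at index 4. All elements to the left of the pivot are <= 21, and all elements to the right are > 21.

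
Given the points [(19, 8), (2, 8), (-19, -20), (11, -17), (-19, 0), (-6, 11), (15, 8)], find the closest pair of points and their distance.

Computing all pairwise distances among 7 points:

d((19, 8), (2, 8)) = 17.0
d((19, 8), (-19, -20)) = 47.2017
d((19, 8), (11, -17)) = 26.2488
d((19, 8), (-19, 0)) = 38.833
d((19, 8), (-6, 11)) = 25.1794
d((19, 8), (15, 8)) = 4.0 <-- minimum
d((2, 8), (-19, -20)) = 35.0
d((2, 8), (11, -17)) = 26.5707
d((2, 8), (-19, 0)) = 22.4722
d((2, 8), (-6, 11)) = 8.544
d((2, 8), (15, 8)) = 13.0
d((-19, -20), (11, -17)) = 30.1496
d((-19, -20), (-19, 0)) = 20.0
d((-19, -20), (-6, 11)) = 33.6155
d((-19, -20), (15, 8)) = 44.0454
d((11, -17), (-19, 0)) = 34.4819
d((11, -17), (-6, 11)) = 32.7567
d((11, -17), (15, 8)) = 25.318
d((-19, 0), (-6, 11)) = 17.0294
d((-19, 0), (15, 8)) = 34.9285
d((-6, 11), (15, 8)) = 21.2132

Closest pair: (19, 8) and (15, 8) with distance 4.0

The closest pair is (19, 8) and (15, 8) with Euclidean distance 4.0. For 7 points, brute-force pairwise comparison is shown above. For large n, the divide-and-conquer algorithm (sort by x, recurse on halves, check the dividing strip) achieves O(n log n).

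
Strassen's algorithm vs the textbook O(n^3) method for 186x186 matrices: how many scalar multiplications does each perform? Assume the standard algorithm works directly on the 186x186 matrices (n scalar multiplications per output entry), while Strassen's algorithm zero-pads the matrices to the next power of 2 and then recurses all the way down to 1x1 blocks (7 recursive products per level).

Matrix multiplication for 186x186 matrices:

Strassen's algorithm requires power-of-2 dimensions. Pad 186x186 to 256x256 (next power of 2).

Standard algorithm: 186^3 = 6434856 multiplications
Strassen's algorithm: 7^(log2(256)) = 7^8 = 5764801 multiplications
Savings: 6434856 - 5764801 = 670055 multiplications

Standard: 6434856 multiplications (186^3). Strassen: 5764801 multiplications (7^8, after padding to 256x256). Strassen reduces 8 recursive multiplications to 7 at each level.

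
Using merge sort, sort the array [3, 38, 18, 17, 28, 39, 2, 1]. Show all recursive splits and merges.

Merge sort trace:

Split: [3, 38, 18, 17, 28, 39, 2, 1] -> [3, 38, 18, 17] and [28, 39, 2, 1]
  Split: [3, 38, 18, 17] -> [3, 38] and [18, 17]
    Split: [3, 38] -> [3] and [38]
    Merge: [3] + [38] -> [3, 38]
    Split: [18, 17] -> [18] and [17]
    Merge: [18] + [17] -> [17, 18]
  Merge: [3, 38] + [17, 18] -> [3, 17, 18, 38]
  Split: [28, 39, 2, 1] -> [28, 39] and [2, 1]
    Split: [28, 39] -> [28] and [39]
    Merge: [28] + [39] -> [28, 39]
    Split: [2, 1] -> [2] and [1]
    Merge: [2] + [1] -> [1, 2]
  Merge: [28, 39] + [1, 2] -> [1, 2, 28, 39]
Merge: [3, 17, 18, 38] + [1, 2, 28, 39] -> [1, 2, 3, 17, 18, 28, 38, 39]

Final sorted array: [1, 2, 3, 17, 18, 28, 38, 39]

The merge sort proceeds by recursively splitting the array and merging sorted halves.
After all merges, the sorted array is [1, 2, 3, 17, 18, 28, 38, 39].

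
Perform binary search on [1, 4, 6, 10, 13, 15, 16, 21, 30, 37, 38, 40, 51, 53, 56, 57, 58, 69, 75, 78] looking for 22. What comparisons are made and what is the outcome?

Binary search for 22 in [1, 4, 6, 10, 13, 15, 16, 21, 30, 37, 38, 40, 51, 53, 56, 57, 58, 69, 75, 78]:

lo=0, hi=19, mid=9, arr[mid]=37 -> 37 > 22, search left half
lo=0, hi=8, mid=4, arr[mid]=13 -> 13 < 22, search right half
lo=5, hi=8, mid=6, arr[mid]=16 -> 16 < 22, search right half
lo=7, hi=8, mid=7, arr[mid]=21 -> 21 < 22, search right half
lo=8, hi=8, mid=8, arr[mid]=30 -> 30 > 22, search left half
lo=8 > hi=7, target 22 not found

Binary search determines that 22 is not in the array after 5 comparisons. The search space was exhausted without finding the target.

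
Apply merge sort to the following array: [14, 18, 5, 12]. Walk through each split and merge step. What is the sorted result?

Merge sort trace:

Split: [14, 18, 5, 12] -> [14, 18] and [5, 12]
  Split: [14, 18] -> [14] and [18]
  Merge: [14] + [18] -> [14, 18]
  Split: [5, 12] -> [5] and [12]
  Merge: [5] + [12] -> [5, 12]
Merge: [14, 18] + [5, 12] -> [5, 12, 14, 18]

Final sorted array: [5, 12, 14, 18]

The merge sort proceeds by recursively splitting the array and merging sorted halves.
After all merges, the sorted array is [5, 12, 14, 18].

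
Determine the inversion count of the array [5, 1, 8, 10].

Finding inversions in [5, 1, 8, 10]:

(0, 1): arr[0]=5 > arr[1]=1

Total inversions: 1

The array has 1 inversion(s): (0,1). Each pair (i,j) satisfies i < j and arr[i] > arr[j].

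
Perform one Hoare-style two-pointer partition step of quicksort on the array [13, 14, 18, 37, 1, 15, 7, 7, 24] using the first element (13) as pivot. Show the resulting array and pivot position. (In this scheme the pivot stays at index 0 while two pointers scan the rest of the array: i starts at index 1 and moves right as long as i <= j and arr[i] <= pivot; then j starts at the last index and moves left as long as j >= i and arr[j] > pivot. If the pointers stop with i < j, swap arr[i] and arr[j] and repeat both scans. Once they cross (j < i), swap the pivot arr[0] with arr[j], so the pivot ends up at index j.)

Hoare-style two-pointer partition with pivot = 13:

Initial array: [13, 14, 18, 37, 1, 15, 7, 7, 24]

Pointers start at i = 1, j = 8.
i stops at index 1 (arr[1]=14 > 13), j stops at index 7 (arr[7]=7 <= 13): swap arr[1] and arr[7], array becomes [13, 7, 18, 37, 1, 15, 7, 14, 24]
i stops at index 2 (arr[2]=18 > 13), j stops at index 6 (arr[6]=7 <= 13): swap arr[2] and arr[6], array becomes [13, 7, 7, 37, 1, 15, 18, 14, 24]
i stops at index 3 (arr[3]=37 > 13), j stops at index 4 (arr[4]=1 <= 13): swap arr[3] and arr[4], array becomes [13, 7, 7, 1, 37, 15, 18, 14, 24]
i ends at 4, j ends at 3: the pointers have crossed (j < i), so scanning stops.

Swap pivot arr[0] with arr[3] to place pivot at position 3: [1, 7, 7, 13, 37, 15, 18, 14, 24]
Pivot position: 3

After partitioning with pivot 13, the array becomes [1, 7, 7, 13, 37, 15, 18, 14, 24]. The pivot is placed at index 3. All elements to the left of the pivot are <= 13, and all elements to the right are > 13.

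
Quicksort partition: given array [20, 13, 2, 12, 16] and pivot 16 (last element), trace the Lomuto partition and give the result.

Lomuto partition with pivot = 16:

Initial array: [20, 13, 2, 12, 16]

arr[0]=20 > 16: no swap
arr[1]=13 <= 16: swap with position 0, array becomes [13, 20, 2, 12, 16]
arr[2]=2 <= 16: swap with position 1, array becomes [13, 2, 20, 12, 16]
arr[3]=12 <= 16: swap with position 2, array becomes [13, 2, 12, 20, 16]

Place pivot at position 3: [13, 2, 12, 16, 20]
Pivot position: 3

After partitioning with pivot 16, the array becomes [13, 2, 12, 16, 20]. The pivot is placed at index 3. All elements to the left of the pivot are <= 16, and all elements to the right are > 16.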